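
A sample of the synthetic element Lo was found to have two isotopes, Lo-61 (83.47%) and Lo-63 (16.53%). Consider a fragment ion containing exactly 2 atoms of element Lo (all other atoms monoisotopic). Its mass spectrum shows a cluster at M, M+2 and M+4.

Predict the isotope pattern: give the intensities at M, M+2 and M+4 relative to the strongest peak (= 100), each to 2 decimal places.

The 2 Lo atoms are independent, so intensities follow the terms of (0.8347 + 0.1653)^2.
P(M) = 0.8347^2 = 0.696724
P(M+2) = 2 × 0.8347^1 × 0.1653^1 = 0.275952
P(M+4) = 0.1653^2 = 0.027324
The M peak is largest (0.696724); scaling to 100 gives 100.00 : 39.61 : 3.92.

100.00 : 39.61 : 3.92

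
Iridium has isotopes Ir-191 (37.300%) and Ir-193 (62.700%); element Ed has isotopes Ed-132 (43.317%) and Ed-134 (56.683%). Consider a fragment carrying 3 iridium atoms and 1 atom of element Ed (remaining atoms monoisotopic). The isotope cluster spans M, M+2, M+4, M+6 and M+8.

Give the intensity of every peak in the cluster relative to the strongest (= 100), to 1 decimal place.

Iridium pattern (n=3): 0.05189512 : 0.26170165 : 0.43991135 : 0.24649188
Element Ed pattern (n=1): 0.43317 : 0.56683
Convolve the two distributions (both contribute in 2-u steps):
  M: 0.05189512×0.43317 = 0.022479
  M+2: 0.05189512×0.56683 + 0.26170165×0.43317 = 0.142777
  M+4: 0.26170165×0.56683 + 0.43991135×0.43317 = 0.338897
  M+6: 0.43991135×0.56683 + 0.24649188×0.43317 = 0.356128
  M+8: 0.24649188×0.56683 = 0.139719
Scale to base peak (0.356128) = 100: 6.3 : 40.1 : 95.2 : 100.0 : 39.2

6.3 : 40.1 : 95.2 : 100.0 : 39.2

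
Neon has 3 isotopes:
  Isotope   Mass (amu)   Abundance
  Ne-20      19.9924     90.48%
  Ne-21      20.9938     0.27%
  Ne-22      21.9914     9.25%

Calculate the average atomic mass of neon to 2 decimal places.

20.18 amu

The abundance-weighted mean is 0.9048 × 19.9924 + 0.0027 × 20.9938 + 0.0925 × 21.9914
= 18.08912 + 0.05668 + 2.03420 = 20.18000 amu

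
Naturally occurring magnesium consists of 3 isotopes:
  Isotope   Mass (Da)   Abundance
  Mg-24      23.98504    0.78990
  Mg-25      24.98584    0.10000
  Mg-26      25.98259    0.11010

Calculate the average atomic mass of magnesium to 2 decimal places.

24.31 Da

Average mass = Σ (abundance × isotope mass) = 0.78990 × 23.98504 + 0.10000 × 24.98584 + 0.11010 × 25.98259
= 18.945783 + 2.498584 + 2.860683 = 24.305050 Da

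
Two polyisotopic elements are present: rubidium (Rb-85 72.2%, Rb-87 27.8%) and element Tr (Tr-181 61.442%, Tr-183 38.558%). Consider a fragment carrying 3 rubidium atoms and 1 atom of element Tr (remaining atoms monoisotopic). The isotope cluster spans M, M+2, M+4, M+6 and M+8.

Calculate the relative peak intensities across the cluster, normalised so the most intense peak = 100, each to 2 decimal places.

56.10 : 100.00 : 65.61 : 18.86 : 2.01

Rubidium pattern (n=3): 0.37636705 : 0.43475086 : 0.16739714 : 0.02148495
Element Tr pattern (n=1): 0.61442 : 0.38558
Convolve the two distributions (both contribute in 2-u steps):
  M: 0.37636705×0.61442 = 0.231247
  M+2: 0.37636705×0.38558 + 0.43475086×0.61442 = 0.412239
  M+4: 0.43475086×0.38558 + 0.16739714×0.61442 = 0.270483
  M+6: 0.16739714×0.38558 + 0.02148495×0.61442 = 0.077746
  M+8: 0.02148495×0.38558 = 0.008284
Scale to base peak (0.412239) = 100: 56.10 : 100.00 : 65.61 : 18.86 : 2.01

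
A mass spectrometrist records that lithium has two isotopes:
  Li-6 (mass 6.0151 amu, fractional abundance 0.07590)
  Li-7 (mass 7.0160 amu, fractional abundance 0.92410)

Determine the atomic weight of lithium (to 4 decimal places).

6.9400 amu

Ar = Σ fᵢ·mᵢ = 0.07590 × 6.0151 + 0.92410 × 7.0160
= 0.45655 + 6.48349 = 6.94004 amu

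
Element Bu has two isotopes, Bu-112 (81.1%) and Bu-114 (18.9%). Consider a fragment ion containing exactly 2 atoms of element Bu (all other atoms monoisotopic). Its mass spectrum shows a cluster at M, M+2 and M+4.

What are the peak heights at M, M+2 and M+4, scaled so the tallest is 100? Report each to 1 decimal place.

Expanding (0.811 + 0.189)^2:
P(M) = 0.811^2 = 0.657721
P(M+2) = 2 × 0.811^1 × 0.189^1 = 0.306558
P(M+4) = 0.189^2 = 0.035721
The M peak is largest (0.657721); scaling to 100 gives 100.0 : 46.6 : 5.4.

100.0 : 46.6 : 5.4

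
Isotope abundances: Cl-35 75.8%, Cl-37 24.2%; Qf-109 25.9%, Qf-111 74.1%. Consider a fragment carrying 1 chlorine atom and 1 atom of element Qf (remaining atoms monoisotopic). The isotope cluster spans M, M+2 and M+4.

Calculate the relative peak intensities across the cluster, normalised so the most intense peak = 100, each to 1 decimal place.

Chlorine pattern (n=1): 0.7580 : 0.2420
Element Qf pattern (n=1): 0.2590 : 0.7410
Convolve the two distributions (both contribute in 2-u steps):
  M: 0.7580×0.2590 = 0.196322
  M+2: 0.7580×0.7410 + 0.2420×0.2590 = 0.624356
  M+4: 0.2420×0.7410 = 0.179322
Scale to base peak (0.624356) = 100: 31.4 : 100.0 : 28.7

31.4 : 100.0 : 28.7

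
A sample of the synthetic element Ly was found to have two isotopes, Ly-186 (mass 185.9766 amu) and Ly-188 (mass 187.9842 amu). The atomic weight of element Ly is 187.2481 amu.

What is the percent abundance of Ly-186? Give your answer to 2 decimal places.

36.67%

Writing the weighted mean with unknown fraction x of Ly-186:
185.9766·x + 187.9842·(1 − x) = 187.2481
(185.9766 − 187.9842)·x = 187.2481 − 187.9842
x = -0.7361 / -2.0076 = 0.36666 → 36.67% Ly-186, 63.33% Ly-188.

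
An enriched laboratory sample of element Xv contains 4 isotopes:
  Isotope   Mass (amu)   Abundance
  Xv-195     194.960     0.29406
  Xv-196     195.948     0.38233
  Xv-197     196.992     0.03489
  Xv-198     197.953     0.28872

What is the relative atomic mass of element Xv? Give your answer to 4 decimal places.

Ar = Σ fᵢ·mᵢ = 0.29406 × 194.960 + 0.38233 × 195.948 + 0.03489 × 196.992 + 0.28872 × 197.953
= 57.32994 + 74.91680 + 6.87305 + 57.15299 = 196.27278 amu

196.2728 amu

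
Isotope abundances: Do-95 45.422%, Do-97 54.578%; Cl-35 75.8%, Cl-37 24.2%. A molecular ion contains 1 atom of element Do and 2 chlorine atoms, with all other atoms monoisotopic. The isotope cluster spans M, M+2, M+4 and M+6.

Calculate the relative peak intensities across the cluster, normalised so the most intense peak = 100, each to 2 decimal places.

54.34 : 100.00 : 47.23 : 6.66

Element Do pattern (n=1): 0.45422 : 0.54578
Chlorine pattern (n=2): 0.574564 : 0.366872 : 0.058564
Convolve the two distributions (both contribute in 2-u steps):
  M: 0.45422×0.574564 = 0.260978
  M+2: 0.45422×0.366872 + 0.54578×0.574564 = 0.480226
  M+4: 0.45422×0.058564 + 0.54578×0.366872 = 0.226832
  M+6: 0.54578×0.058564 = 0.031963
Scale to base peak (0.480226) = 100: 54.34 : 100.00 : 47.23 : 6.66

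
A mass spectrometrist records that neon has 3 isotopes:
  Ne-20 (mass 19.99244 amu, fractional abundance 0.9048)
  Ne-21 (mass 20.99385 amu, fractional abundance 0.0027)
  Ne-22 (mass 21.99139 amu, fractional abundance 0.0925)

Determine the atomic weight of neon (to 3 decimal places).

20.180 amu

Average mass = Σ (abundance × isotope mass) = 0.9048 × 19.99244 + 0.0027 × 20.99385 + 0.0925 × 21.99139
= 18.089160 + 0.056683 + 2.034204 = 20.180047 amu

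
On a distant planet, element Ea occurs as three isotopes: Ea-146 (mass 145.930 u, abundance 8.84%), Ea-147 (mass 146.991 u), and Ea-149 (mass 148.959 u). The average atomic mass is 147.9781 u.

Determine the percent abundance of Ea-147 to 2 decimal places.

The remaining 91.16% is split between Ea-147 (fraction x) and Ea-149 (fraction 0.9116 − x).
Substituting: 146.991x + 148.959(0.9116 − x) = 135.077888
(146.991 − 148.959)x = -0.7131364  ⇒  x = 0.36237, y = 0.54923
Ea-147: 36.24%, Ea-149: 54.92%.

36.24%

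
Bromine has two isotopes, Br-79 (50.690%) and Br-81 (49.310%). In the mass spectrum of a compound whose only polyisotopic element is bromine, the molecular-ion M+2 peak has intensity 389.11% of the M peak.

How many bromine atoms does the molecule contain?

4

With n Br atoms, P(M+2)/P(M) = C(n,1)·p^(n−1)q / p^n = n·q/p = n · 0.49310/0.50690.
n = 3.8911 × 0.50690/0.49310 = 4.00 ≈ 4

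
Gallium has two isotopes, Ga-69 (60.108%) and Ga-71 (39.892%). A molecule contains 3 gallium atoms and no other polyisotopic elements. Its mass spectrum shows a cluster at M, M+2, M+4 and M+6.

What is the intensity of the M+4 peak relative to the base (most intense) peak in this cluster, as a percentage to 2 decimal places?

66.37%

Binomial terms of (0.60108 + 0.39892)^3: M 0.2172, M+2 0.4324, M+4 0.2870, M+6 0.0635 → M+2 is the base peak.
P(M+2) = C(3,1) × 0.60108^2 × 0.39892^1 = 3 × 0.36129717 × 0.39892 = 0.432386 (base)
P(M+4) = C(3,2) × 0.60108^1 × 0.39892^2 = 3 × 0.60108 × 0.15913717 = 0.286963
Relative intensity = 0.286963 / 0.432386 × 100 = 66.37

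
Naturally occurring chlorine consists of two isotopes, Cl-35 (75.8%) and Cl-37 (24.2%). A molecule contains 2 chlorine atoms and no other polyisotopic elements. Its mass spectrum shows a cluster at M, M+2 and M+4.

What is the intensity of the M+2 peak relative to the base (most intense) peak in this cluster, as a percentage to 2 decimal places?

(0.758 + 0.242)^2 gives M 0.5746, M+2 0.3669, M+4 0.0586; the largest is M.
P(M) = C(2,0) × 0.758^2 × 0.242^0 = 1 × 0.574564 × 1.0000 = 0.574564 (base)
P(M+2) = C(2,1) × 0.758^1 × 0.242^1 = 2 × 0.7580 × 0.2420 = 0.366872
Relative intensity = 0.366872 / 0.574564 × 100 = 63.85

63.85%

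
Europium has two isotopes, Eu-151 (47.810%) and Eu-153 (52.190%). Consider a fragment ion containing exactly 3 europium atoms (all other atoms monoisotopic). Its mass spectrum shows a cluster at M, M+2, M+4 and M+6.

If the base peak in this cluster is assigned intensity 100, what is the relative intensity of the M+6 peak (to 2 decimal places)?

36.39

(0.47810 + 0.52190)^3 gives M 0.1093, M+2 0.3579, M+4 0.3907, M+6 0.1422; the largest is M+4.
P(M+4) = C(3,2) × 0.47810^1 × 0.52190^2 = 3 × 0.4781 × 0.27237961 = 0.390674 (base)
P(M+6) = C(3,3) × 0.47810^0 × 0.52190^3 = 1 × 1.0000 × 0.14215492 = 0.142155
Relative intensity = 0.142155 / 0.390674 × 100 = 36.39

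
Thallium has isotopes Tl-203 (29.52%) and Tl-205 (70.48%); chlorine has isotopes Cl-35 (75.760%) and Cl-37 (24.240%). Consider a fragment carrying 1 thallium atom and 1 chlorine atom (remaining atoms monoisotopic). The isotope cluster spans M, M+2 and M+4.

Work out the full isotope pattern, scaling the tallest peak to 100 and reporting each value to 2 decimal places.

36.93 : 100.00 : 28.21

Thallium pattern (n=1): 0.2952 : 0.7048
Chlorine pattern (n=1): 0.7576 : 0.2424
Convolve the two distributions (both contribute in 2-u steps):
  M: 0.2952×0.7576 = 0.223644
  M+2: 0.2952×0.2424 + 0.7048×0.7576 = 0.605513
  M+4: 0.7048×0.2424 = 0.170844
Scale to base peak (0.605513) = 100: 36.93 : 100.00 : 28.21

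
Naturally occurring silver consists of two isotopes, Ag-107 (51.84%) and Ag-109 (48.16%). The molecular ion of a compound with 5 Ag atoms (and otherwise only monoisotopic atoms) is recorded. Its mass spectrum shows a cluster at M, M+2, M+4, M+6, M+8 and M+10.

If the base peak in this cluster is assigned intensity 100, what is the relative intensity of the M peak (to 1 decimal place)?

11.6

(0.5184 + 0.4816)^5 gives M 0.0374, M+2 0.1739, M+4 0.3231, M+6 0.3002, M+8 0.1394, M+10 0.0259; the largest is M+4.
P(M+4) = C(5,2) × 0.5184^3 × 0.4816^2 = 10 × 0.13931407 × 0.23193856 = 0.323123 (base)
P(M) = C(5,0) × 0.5184^5 × 0.4816^0 = 1 × 0.03743906 × 1.0000 = 0.037439
Relative intensity = 0.037439 / 0.323123 × 100 = 11.6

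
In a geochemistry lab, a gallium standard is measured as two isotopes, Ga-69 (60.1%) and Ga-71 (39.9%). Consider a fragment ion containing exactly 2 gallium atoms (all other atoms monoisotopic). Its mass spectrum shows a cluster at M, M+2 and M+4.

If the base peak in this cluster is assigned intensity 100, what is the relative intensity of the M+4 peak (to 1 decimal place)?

33.2

Binomial terms of (0.601 + 0.399)^2: M 0.3612, M+2 0.4796, M+4 0.1592 → M+2 is the base peak.
P(M+2) = C(2,1) × 0.601^1 × 0.399^1 = 2 × 0.6010 × 0.3990 = 0.479598 (base)
P(M+4) = C(2,2) × 0.601^0 × 0.399^2 = 1 × 1.0000 × 0.159201 = 0.159201
Relative intensity = 0.159201 / 0.479598 × 100 = 33.2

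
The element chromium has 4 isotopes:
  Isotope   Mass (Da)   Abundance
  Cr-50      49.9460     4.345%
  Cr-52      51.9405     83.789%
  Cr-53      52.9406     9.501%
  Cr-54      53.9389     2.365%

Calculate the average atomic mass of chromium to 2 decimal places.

Weight each isotope mass by its fractional abundance: 0.04345 × 49.9460 + 0.83789 × 51.9405 + 0.09501 × 52.9406 + 0.02365 × 53.9389
= 2.17015 + 43.52043 + 5.02989 + 1.27565 = 51.99612 Da

52.00 Da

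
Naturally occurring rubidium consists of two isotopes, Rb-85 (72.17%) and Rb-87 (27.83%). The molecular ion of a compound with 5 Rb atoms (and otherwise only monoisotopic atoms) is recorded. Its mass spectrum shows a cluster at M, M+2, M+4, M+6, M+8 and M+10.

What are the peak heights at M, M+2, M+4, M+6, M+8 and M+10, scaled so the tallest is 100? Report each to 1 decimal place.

51.9 : 100.0 : 77.1 : 29.7 : 5.7 : 0.4

Expanding (0.7217 + 0.2783)^5:
P(M) = 0.7217^5 = 0.195787
P(M+2) = 5 × 0.7217^4 × 0.2783^1 = 0.377494
P(M+4) = 10 × 0.7217^3 × 0.2783^2 = 0.291136
P(M+6) = 10 × 0.7217^2 × 0.2783^3 = 0.112267
P(M+8) = 5 × 0.7217^1 × 0.2783^4 = 0.021646
P(M+10) = 0.2783^5 = 0.001669
The M+2 peak is largest (0.377494); scaling to 100 gives 51.9 : 100.0 : 77.1 : 29.7 : 5.7 : 0.4.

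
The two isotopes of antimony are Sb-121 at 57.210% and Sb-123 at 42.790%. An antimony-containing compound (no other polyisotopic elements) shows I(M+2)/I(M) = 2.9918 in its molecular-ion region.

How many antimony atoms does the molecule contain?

For n independent Sb atoms, I(M+2)/I(M) = n · (abundance Sb-123) / (abundance Sb-121) = n · 0.42790/0.57210.
n = 2.9918 × 0.57210/0.42790 = 4.00 ≈ 4

4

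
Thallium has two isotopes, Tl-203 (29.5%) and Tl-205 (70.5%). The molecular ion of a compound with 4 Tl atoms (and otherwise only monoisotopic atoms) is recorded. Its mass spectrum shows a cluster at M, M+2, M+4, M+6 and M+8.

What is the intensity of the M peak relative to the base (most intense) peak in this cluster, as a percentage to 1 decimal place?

Binomial terms of (0.295 + 0.705)^4: M 0.0076, M+2 0.0724, M+4 0.2595, M+6 0.4135, M+8 0.2470 → M+6 is the base peak.
P(M+6) = C(4,3) × 0.295^1 × 0.705^3 = 4 × 0.2950 × 0.35040263 = 0.413475 (base)
P(M) = C(4,0) × 0.295^4 × 0.705^0 = 1 × 0.00757335 × 1.0000 = 0.007573
Relative intensity = 0.007573 / 0.413475 × 100 = 1.8

1.8%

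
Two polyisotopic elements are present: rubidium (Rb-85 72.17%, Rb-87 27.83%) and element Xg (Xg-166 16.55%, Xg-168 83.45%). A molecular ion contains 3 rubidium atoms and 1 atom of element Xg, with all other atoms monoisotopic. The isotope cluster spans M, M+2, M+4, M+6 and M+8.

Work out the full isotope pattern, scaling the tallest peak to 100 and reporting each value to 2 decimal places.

15.93 : 98.72 : 100.00 : 36.74 : 4.60

Rubidium pattern (n=3): 0.37589809 : 0.43485841 : 0.16768892 : 0.02155458
Element Xg pattern (n=1): 0.1655 : 0.8345
Convolve the two distributions (both contribute in 2-u steps):
  M: 0.37589809×0.1655 = 0.062211
  M+2: 0.37589809×0.8345 + 0.43485841×0.1655 = 0.385656
  M+4: 0.43485841×0.8345 + 0.16768892×0.1655 = 0.390642
  M+6: 0.16768892×0.8345 + 0.02155458×0.1655 = 0.143504
  M+8: 0.02155458×0.8345 = 0.017987
Scale to base peak (0.390642) = 100: 15.93 : 98.72 : 100.00 : 36.74 : 4.60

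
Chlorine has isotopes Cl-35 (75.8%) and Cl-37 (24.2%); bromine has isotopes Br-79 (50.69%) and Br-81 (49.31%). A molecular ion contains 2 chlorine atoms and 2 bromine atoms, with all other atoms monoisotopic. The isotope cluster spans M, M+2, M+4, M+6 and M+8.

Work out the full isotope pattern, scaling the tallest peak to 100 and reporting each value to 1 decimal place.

38.7 : 100.0 : 88.6 : 31.1 : 3.7

Chlorine pattern (n=2): 0.574564 : 0.366872 : 0.058564
Bromine pattern (n=2): 0.25694761 : 0.49990478 : 0.24314761
Convolve the two distributions (both contribute in 2-u steps):
  M: 0.574564×0.25694761 = 0.147633
  M+2: 0.574564×0.49990478 + 0.366872×0.25694761 = 0.381494
  M+4: 0.574564×0.24314761 + 0.366872×0.49990478 + 0.058564×0.25694761 = 0.338153
  M+6: 0.366872×0.24314761 + 0.058564×0.49990478 = 0.118480
  M+8: 0.058564×0.24314761 = 0.014240
Scale to base peak (0.381494) = 100: 38.7 : 100.0 : 88.6 : 31.1 : 3.7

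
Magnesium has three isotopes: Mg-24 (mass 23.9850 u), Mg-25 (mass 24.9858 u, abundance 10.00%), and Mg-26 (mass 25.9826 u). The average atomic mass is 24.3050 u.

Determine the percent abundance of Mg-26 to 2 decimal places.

Let x and y be the fractions of Mg-24 and Mg-26. Then x + y = 1 − 0.1000 = 0.9000 and 23.9850x + 25.9826y = 24.3050 − 0.1000×24.9858 = 21.80642.
Substituting: 23.9850x + 25.9826(0.9000 − x) = 21.80642
(23.9850 − 25.9826)x = -1.57792  ⇒  x = 0.78991, y = 0.11009
Mg-24: 78.99%, Mg-26: 11.01%.

11.01%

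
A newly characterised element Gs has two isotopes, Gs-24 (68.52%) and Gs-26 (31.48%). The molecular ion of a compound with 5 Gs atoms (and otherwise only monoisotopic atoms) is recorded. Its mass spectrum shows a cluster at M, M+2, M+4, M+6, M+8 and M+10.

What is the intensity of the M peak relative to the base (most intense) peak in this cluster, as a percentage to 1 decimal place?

43.5%

(0.6852 + 0.3148)^5 gives M 0.1510, M+2 0.3470, M+4 0.3188, M+6 0.1465, M+8 0.0336, M+10 0.0031; the largest is M+2.
P(M+2) = C(5,1) × 0.6852^4 × 0.3148^1 = 5 × 0.22042935 × 0.3148 = 0.346956 (base)
P(M) = C(5,0) × 0.6852^5 × 0.3148^0 = 1 × 0.15103819 × 1.0000 = 0.151038
Relative intensity = 0.151038 / 0.346956 × 100 = 43.5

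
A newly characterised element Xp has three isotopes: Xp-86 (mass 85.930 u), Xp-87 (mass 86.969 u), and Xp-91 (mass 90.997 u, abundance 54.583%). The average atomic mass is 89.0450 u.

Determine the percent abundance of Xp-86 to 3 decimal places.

11.800%

The remaining 45.417% is split between Xp-86 (fraction x) and Xp-87 (fraction 0.45417 − x).
Substituting: 85.930x + 86.969(0.45417 − x) = 39.37610749
(85.930 − 86.969)x = -0.12260324  ⇒  x = 0.11800, y = 0.33617
Xp-86: 11.800%, Xp-87: 33.617%.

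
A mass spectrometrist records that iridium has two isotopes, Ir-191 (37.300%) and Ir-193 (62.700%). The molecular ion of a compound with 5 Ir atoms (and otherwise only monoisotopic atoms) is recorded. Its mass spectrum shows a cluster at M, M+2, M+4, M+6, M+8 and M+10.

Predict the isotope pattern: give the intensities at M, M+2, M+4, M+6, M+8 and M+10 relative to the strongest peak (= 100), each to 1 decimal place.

2.1 : 17.7 : 59.5 : 100.0 : 84.0 : 28.3

Expanding (0.37300 + 0.62700)^5:
P(M) = 0.37300^5 = 0.007220
P(M+2) = 5 × 0.37300^4 × 0.62700^1 = 0.060684
P(M+4) = 10 × 0.37300^3 × 0.62700^2 = 0.204015
P(M+6) = 10 × 0.37300^2 × 0.62700^3 = 0.342942
P(M+8) = 5 × 0.37300^1 × 0.62700^4 = 0.288237
P(M+10) = 0.62700^5 = 0.096903
The M+6 peak is largest (0.342942); scaling to 100 gives 2.1 : 17.7 : 59.5 : 100.0 : 84.0 : 28.3.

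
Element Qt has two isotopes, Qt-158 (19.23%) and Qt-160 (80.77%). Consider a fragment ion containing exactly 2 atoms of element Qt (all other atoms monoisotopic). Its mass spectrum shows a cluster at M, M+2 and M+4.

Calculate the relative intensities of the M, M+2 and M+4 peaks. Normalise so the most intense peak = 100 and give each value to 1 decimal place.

Each Qt atom is independently Qt-158 (p = 0.1923) or Qt-160 (q = 0.8077); the cluster is the binomial expansion (p + q)^2.
P(M) = 0.1923^2 = 0.036979
P(M+2) = 2 × 0.1923^1 × 0.8077^1 = 0.310641
P(M+4) = 0.8077^2 = 0.652379
The M+4 peak is largest (0.652379); scaling to 100 gives 5.7 : 47.6 : 100.0.

5.7 : 47.6 : 100.0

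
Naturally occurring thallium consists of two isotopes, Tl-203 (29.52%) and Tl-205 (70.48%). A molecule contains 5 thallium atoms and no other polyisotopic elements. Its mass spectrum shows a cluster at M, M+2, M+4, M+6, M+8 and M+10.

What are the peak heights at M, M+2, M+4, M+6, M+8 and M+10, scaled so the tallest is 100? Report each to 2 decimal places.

0.62 : 7.35 : 35.09 : 83.77 : 100.00 : 47.75

The 5 Tl atoms are independent, so intensities follow the terms of (0.2952 + 0.7048)^5.
P(M) = 0.2952^5 = 0.002242
P(M+2) = 5 × 0.2952^4 × 0.7048^1 = 0.026761
P(M+4) = 10 × 0.2952^3 × 0.7048^2 = 0.127785
P(M+6) = 10 × 0.2952^2 × 0.7048^3 = 0.305092
P(M+8) = 5 × 0.2952^1 × 0.7048^4 = 0.364208
P(M+10) = 0.7048^5 = 0.173912
The M+8 peak is largest (0.364208); scaling to 100 gives 0.62 : 7.35 : 35.09 : 83.77 : 100.00 : 47.75.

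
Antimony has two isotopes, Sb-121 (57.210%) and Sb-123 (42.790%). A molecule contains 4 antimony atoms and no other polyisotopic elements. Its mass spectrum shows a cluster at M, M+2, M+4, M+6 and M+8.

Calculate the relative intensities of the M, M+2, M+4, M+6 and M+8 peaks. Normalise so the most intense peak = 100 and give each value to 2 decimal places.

The 4 Sb atoms are independent, so intensities follow the terms of (0.57210 + 0.42790)^4.
P(M) = 0.57210^4 = 0.107124
P(M+2) = 4 × 0.57210^3 × 0.42790^1 = 0.320493
P(M+4) = 6 × 0.57210^2 × 0.42790^2 = 0.359567
P(M+6) = 4 × 0.57210^1 × 0.42790^3 = 0.179291
P(M+8) = 0.42790^4 = 0.033525
The M+4 peak is largest (0.359567); scaling to 100 gives 29.79 : 89.13 : 100.00 : 49.86 : 9.32.

29.79 : 89.13 : 100.00 : 49.86 : 9.32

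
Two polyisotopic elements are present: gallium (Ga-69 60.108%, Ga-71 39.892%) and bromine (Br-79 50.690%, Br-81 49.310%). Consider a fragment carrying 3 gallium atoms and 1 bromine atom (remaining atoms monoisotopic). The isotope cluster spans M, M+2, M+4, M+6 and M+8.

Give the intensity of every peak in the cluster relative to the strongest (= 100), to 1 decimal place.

Gallium pattern (n=3): 0.2171685 : 0.432386 : 0.2869625 : 0.063483
Bromine pattern (n=1): 0.5069 : 0.4931
Convolve the two distributions (both contribute in 2-u steps):
  M: 0.2171685×0.5069 = 0.110083
  M+2: 0.2171685×0.4931 + 0.432386×0.5069 = 0.326262
  M+4: 0.432386×0.4931 + 0.2869625×0.5069 = 0.358671
  M+6: 0.2869625×0.4931 + 0.063483×0.5069 = 0.173681
  M+8: 0.063483×0.4931 = 0.031303
Scale to base peak (0.358671) = 100: 30.7 : 91.0 : 100.0 : 48.4 : 8.7

30.7 : 91.0 : 100.0 : 48.4 : 8.7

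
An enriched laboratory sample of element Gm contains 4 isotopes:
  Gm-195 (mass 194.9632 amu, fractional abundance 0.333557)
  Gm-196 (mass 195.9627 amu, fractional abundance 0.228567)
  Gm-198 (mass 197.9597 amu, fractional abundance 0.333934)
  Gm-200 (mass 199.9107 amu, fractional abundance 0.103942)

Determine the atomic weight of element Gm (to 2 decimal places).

Ar = Σ fᵢ·mᵢ = 0.333557 × 194.9632 + 0.228567 × 195.9627 + 0.333934 × 197.9597 + 0.103942 × 199.9107
= 65.03134 + 44.79061 + 66.10547 + 20.77912 = 196.70654 amu

196.71 amu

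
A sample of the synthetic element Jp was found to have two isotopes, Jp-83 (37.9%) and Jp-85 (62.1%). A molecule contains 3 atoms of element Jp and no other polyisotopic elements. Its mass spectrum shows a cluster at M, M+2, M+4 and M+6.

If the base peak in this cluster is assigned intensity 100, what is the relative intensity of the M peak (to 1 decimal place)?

Binomial terms of (0.379 + 0.621)^3: M 0.0544, M+2 0.2676, M+4 0.4385, M+6 0.2395 → M+4 is the base peak.
P(M+4) = C(3,2) × 0.379^1 × 0.621^2 = 3 × 0.3790 × 0.385641 = 0.438474 (base)
P(M) = C(3,0) × 0.379^3 × 0.621^0 = 1 × 0.05443994 × 1.0000 = 0.054440
Relative intensity = 0.054440 / 0.438474 × 100 = 12.4

12.4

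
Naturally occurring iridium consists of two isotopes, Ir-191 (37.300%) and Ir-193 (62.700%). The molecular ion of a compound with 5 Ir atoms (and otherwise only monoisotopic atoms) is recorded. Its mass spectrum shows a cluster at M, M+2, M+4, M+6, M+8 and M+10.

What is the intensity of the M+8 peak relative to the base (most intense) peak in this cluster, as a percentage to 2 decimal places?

84.05%

Term probabilities: M 0.0072, M+2 0.0607, M+4 0.2040, M+6 0.3429, M+8 0.2882, M+10 0.0969. Base peak = M+6.
P(M+6) = C(5,3) × 0.37300^2 × 0.62700^3 = 10 × 0.139129 × 0.24649188 = 0.342942 (base)
P(M+8) = C(5,4) × 0.37300^1 × 0.62700^4 = 5 × 0.3730 × 0.15455041 = 0.288237
Relative intensity = 0.288237 / 0.342942 × 100 = 84.05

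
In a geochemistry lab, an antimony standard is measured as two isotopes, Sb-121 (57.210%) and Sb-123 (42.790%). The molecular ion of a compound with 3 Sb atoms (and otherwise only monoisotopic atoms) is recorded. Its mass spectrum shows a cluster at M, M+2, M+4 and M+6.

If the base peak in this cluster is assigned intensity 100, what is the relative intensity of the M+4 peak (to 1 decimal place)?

74.8

Term probabilities: M 0.1872, M+2 0.4202, M+4 0.3143, M+6 0.0783. Base peak = M+2.
P(M+2) = C(3,1) × 0.57210^2 × 0.42790^1 = 3 × 0.32729841 × 0.4279 = 0.420153 (base)
P(M+4) = C(3,2) × 0.57210^1 × 0.42790^2 = 3 × 0.5721 × 0.18309841 = 0.314252
Relative intensity = 0.314252 / 0.420153 × 100 = 74.8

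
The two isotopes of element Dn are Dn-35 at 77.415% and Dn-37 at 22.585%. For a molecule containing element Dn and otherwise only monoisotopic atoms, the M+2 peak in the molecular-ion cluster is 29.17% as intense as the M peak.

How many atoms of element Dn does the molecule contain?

For n independent Dn atoms, I(M+2)/I(M) = n · (abundance Dn-37) / (abundance Dn-35) = n · 0.22585/0.77415.
n = 0.2917 × 0.77415/0.22585 = 1.00 ≈ 1

1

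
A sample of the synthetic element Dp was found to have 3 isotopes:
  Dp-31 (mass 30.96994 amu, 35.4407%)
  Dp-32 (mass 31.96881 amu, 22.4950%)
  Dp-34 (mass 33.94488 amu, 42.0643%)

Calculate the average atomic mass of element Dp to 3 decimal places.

32.446 amu

Average mass = Σ (abundance × isotope mass) = 0.354407 × 30.96994 + 0.224950 × 31.96881 + 0.420643 × 33.94488
= 10.975964 + 7.191384 + 14.278676 = 32.446024 amu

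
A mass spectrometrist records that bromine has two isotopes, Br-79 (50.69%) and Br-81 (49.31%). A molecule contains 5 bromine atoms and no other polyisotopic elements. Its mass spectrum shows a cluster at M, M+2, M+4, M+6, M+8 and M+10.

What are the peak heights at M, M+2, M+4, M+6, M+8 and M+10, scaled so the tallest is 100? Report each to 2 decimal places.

The 5 Br atoms are independent, so intensities follow the terms of (0.5069 + 0.4931)^5.
P(M) = 0.5069^5 = 0.033467
P(M+2) = 5 × 0.5069^4 × 0.4931^1 = 0.162777
P(M+4) = 10 × 0.5069^3 × 0.4931^2 = 0.316692
P(M+6) = 10 × 0.5069^2 × 0.4931^3 = 0.308070
P(M+8) = 5 × 0.5069^1 × 0.4931^4 = 0.149842
P(M+10) = 0.4931^5 = 0.029152
The M+4 peak is largest (0.316692); scaling to 100 gives 10.57 : 51.40 : 100.00 : 97.28 : 47.31 : 9.21.

10.57 : 51.40 : 100.00 : 97.28 : 47.31 : 9.21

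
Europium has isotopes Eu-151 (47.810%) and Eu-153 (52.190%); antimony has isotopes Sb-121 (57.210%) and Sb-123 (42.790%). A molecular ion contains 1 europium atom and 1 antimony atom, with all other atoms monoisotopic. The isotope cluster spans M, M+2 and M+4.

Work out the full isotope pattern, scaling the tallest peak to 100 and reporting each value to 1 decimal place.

Europium pattern (n=1): 0.4781 : 0.5219
Antimony pattern (n=1): 0.5721 : 0.4279
Convolve the two distributions (both contribute in 2-u steps):
  M: 0.4781×0.5721 = 0.273521
  M+2: 0.4781×0.4279 + 0.5219×0.5721 = 0.503158
  M+4: 0.5219×0.4279 = 0.223321
Scale to base peak (0.503158) = 100: 54.4 : 100.0 : 44.4

54.4 : 100.0 : 44.4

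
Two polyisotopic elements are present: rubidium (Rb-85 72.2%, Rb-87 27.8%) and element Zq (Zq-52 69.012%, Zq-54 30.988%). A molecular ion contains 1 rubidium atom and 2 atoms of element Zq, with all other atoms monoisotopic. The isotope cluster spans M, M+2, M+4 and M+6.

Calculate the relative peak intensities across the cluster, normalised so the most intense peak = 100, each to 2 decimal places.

77.94 : 100.00 : 42.66 : 6.05

Rubidium pattern (n=1): 0.7220 : 0.2780
Element Zq pattern (n=2): 0.47626561 : 0.42770877 : 0.09602561
Convolve the two distributions (both contribute in 2-u steps):
  M: 0.7220×0.47626561 = 0.343864
  M+2: 0.7220×0.42770877 + 0.2780×0.47626561 = 0.441208
  M+4: 0.7220×0.09602561 + 0.2780×0.42770877 = 0.188234
  M+6: 0.2780×0.09602561 = 0.026695
Scale to base peak (0.441208) = 100: 77.94 : 100.00 : 42.66 : 6.05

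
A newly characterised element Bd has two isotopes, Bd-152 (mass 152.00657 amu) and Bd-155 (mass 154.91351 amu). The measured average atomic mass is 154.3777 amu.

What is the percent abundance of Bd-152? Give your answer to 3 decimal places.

With x = fraction of Bd-152 (so Bd-155 is 1 − x):
152.00657·x + 154.91351·(1 − x) = 154.3777
(152.00657 − 154.91351)·x = 154.3777 − 154.91351
x = -0.53581 / -2.90694 = 0.18432 → 18.432% Bd-152, 81.568% Bd-155.

18.432%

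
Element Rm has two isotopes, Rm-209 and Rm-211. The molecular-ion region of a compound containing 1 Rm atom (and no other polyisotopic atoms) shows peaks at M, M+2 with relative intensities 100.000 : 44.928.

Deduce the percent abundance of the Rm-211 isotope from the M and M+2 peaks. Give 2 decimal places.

Let p = fractional abundance of Rm-209. I(M+2)/I(M) = [C(1,1)·p^0·(1−p)] / p^1 = 1·(1−p)/p = 44.928/100.000 = 0.4493
(1−p)/p = 0.4493/1 = 0.4493  ⇒  p = 1/(1 + 0.4493) = 0.6900
Rm-209: 69.00%, Rm-211: 31.00%.

31.00%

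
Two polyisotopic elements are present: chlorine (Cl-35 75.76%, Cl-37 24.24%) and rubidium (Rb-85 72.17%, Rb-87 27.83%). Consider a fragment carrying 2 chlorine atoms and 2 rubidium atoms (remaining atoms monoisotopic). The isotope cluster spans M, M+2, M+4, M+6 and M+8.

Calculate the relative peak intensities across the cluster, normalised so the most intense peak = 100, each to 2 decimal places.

Chlorine pattern (n=2): 0.57395776 : 0.36728448 : 0.05875776
Rubidium pattern (n=2): 0.52085089 : 0.40169822 : 0.07745089
Convolve the two distributions (both contribute in 2-u steps):
  M: 0.57395776×0.52085089 = 0.298946
  M+2: 0.57395776×0.40169822 + 0.36728448×0.52085089 = 0.421858
  M+4: 0.57395776×0.07745089 + 0.36728448×0.40169822 + 0.05875776×0.52085089 = 0.222595
  M+6: 0.36728448×0.07745089 + 0.05875776×0.40169822 = 0.052049
  M+8: 0.05875776×0.07745089 = 0.004551
Scale to base peak (0.421858) = 100: 70.86 : 100.00 : 52.77 : 12.34 : 1.08

70.86 : 100.00 : 52.77 : 12.34 : 1.08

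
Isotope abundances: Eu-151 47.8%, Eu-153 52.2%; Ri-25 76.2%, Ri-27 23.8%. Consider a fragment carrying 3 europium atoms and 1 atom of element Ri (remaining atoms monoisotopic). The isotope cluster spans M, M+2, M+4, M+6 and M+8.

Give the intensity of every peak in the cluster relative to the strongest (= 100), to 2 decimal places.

Europium pattern (n=3): 0.10921535 : 0.35780594 : 0.39074206 : 0.14223665
Element Ri pattern (n=1): 0.7620 : 0.2380
Convolve the two distributions (both contribute in 2-u steps):
  M: 0.10921535×0.7620 = 0.083222
  M+2: 0.10921535×0.2380 + 0.35780594×0.7620 = 0.298641
  M+4: 0.35780594×0.2380 + 0.39074206×0.7620 = 0.382903
  M+6: 0.39074206×0.2380 + 0.14223665×0.7620 = 0.201381
  M+8: 0.14223665×0.2380 = 0.033852
Scale to base peak (0.382903) = 100: 21.73 : 77.99 : 100.00 : 52.59 : 8.84

21.73 : 77.99 : 100.00 : 52.59 : 8.84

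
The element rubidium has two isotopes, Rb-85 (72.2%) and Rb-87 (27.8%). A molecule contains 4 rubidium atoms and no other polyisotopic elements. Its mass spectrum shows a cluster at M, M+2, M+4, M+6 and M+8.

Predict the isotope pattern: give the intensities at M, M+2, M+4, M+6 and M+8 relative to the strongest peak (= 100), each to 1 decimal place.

The 4 Rb atoms are independent, so intensities follow the terms of (0.722 + 0.278)^4.
P(M) = 0.722^4 = 0.271737
P(M+2) = 4 × 0.722^3 × 0.278^1 = 0.418520
P(M+4) = 6 × 0.722^2 × 0.278^2 = 0.241721
P(M+6) = 4 × 0.722^1 × 0.278^3 = 0.062049
P(M+8) = 0.278^4 = 0.005973
The M+2 peak is largest (0.418520); scaling to 100 gives 64.9 : 100.0 : 57.8 : 14.8 : 1.4.

64.9 : 100.0 : 57.8 : 14.8 : 1.4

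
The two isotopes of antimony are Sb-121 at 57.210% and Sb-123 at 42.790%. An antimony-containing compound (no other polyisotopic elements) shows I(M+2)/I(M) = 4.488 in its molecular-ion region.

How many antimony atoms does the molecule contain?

6

The M+2/M ratio from n Sb atoms is n · q/p = n · 0.42790/0.57210.
n = 4.488 × 0.57210/0.42790 = 6.00 ≈ 6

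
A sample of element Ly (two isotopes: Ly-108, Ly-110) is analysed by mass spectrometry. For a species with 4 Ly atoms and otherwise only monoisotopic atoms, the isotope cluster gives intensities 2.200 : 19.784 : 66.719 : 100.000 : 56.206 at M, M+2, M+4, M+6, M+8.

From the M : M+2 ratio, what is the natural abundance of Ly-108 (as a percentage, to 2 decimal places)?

If p is the fraction of Ly that is Ly-108, then I(M+2)/I(M) = [C(4,1)·p^3·(1−p)] / p^4 = 4·(1−p)/p = 19.784/2.200 = 8.9927
(1−p)/p = 8.9927/4 = 2.2482  ⇒  p = 1/(1 + 2.2482) = 0.3079
Ly-108: 30.79%, Ly-110: 69.21%.

30.79%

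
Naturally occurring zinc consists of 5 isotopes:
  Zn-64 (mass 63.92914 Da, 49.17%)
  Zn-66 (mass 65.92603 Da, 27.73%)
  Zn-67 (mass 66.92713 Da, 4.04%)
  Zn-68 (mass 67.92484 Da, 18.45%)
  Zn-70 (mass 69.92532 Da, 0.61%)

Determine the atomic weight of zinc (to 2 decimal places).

65.38 Da

Weight each isotope mass by its fractional abundance: 0.4917 × 63.92914 + 0.2773 × 65.92603 + 0.0404 × 66.92713 + 0.1845 × 67.92484 + 0.0061 × 69.92532
= 31.433958 + 18.281288 + 2.703856 + 12.532133 + 0.426544 = 65.377779 Da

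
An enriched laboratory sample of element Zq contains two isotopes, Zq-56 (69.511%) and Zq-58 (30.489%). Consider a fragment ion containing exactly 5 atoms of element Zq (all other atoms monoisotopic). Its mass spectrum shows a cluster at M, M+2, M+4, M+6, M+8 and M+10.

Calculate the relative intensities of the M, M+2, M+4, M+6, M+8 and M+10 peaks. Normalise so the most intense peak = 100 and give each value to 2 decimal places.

Expanding (0.69511 + 0.30489)^5:
P(M) = 0.69511^5 = 0.162281
P(M+2) = 5 × 0.69511^4 × 0.30489^1 = 0.355899
P(M+4) = 10 × 0.69511^3 × 0.30489^2 = 0.312210
P(M+6) = 10 × 0.69511^2 × 0.30489^3 = 0.136942
P(M+8) = 5 × 0.69511^1 × 0.30489^4 = 0.030033
P(M+10) = 0.30489^5 = 0.002635
The M+2 peak is largest (0.355899); scaling to 100 gives 45.60 : 100.00 : 87.72 : 38.48 : 8.44 : 0.74.

45.60 : 100.00 : 87.72 : 38.48 : 8.44 : 0.74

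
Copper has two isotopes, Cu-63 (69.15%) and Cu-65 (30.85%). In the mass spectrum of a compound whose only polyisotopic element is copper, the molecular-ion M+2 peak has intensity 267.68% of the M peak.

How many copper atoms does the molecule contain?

6

For n independent Cu atoms, I(M+2)/I(M) = n · (abundance Cu-65) / (abundance Cu-63) = n · 0.3085/0.6915.
n = 2.6768 × 0.6915/0.3085 = 6.00 ≈ 6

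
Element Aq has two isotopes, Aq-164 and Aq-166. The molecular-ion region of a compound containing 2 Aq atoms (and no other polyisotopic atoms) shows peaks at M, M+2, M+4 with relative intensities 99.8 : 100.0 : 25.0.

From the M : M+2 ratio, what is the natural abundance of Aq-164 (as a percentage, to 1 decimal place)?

If p is the fraction of Aq that is Aq-164, then I(M+2)/I(M) = [C(2,1)·p^1·(1−p)] / p^2 = 2·(1−p)/p = 100.0/99.8 = 1.0020
(1−p)/p = 1.0020/2 = 0.5010  ⇒  p = 1/(1 + 0.5010) = 0.6662
Aq-164: 66.6%, Aq-166: 33.4%.

66.6%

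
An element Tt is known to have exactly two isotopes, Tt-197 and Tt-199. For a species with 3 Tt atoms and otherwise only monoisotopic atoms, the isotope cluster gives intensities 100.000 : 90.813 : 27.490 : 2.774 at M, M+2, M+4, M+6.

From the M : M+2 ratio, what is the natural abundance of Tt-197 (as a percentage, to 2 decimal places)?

76.76%

Write p for the Tt-197 fraction. I(M+2)/I(M) = [C(3,1)·p^2·(1−p)] / p^3 = 3·(1−p)/p = 90.813/100.000 = 0.9081
(1−p)/p = 0.9081/3 = 0.3027  ⇒  p = 1/(1 + 0.3027) = 0.7676
Tt-197: 76.76%, Tt-199: 23.24%.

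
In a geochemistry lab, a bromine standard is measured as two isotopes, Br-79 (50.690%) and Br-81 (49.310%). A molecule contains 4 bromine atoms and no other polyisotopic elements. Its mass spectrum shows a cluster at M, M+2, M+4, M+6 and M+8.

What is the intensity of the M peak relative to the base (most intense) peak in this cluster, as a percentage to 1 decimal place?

17.6%

Binomial terms of (0.50690 + 0.49310)^4: M 0.0660, M+2 0.2569, M+4 0.3749, M+6 0.2431, M+8 0.0591 → M+4 is the base peak.
P(M+4) = C(4,2) × 0.50690^2 × 0.49310^2 = 6 × 0.25694761 × 0.24314761 = 0.374857 (base)
P(M) = C(4,0) × 0.50690^4 × 0.49310^0 = 1 × 0.06602207 × 1.0000 = 0.066022
Relative intensity = 0.066022 / 0.374857 × 100 = 17.6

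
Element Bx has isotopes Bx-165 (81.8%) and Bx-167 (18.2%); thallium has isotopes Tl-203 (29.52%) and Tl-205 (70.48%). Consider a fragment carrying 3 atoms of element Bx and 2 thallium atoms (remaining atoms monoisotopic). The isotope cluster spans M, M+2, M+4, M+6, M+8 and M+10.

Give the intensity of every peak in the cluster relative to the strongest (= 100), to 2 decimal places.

11.07 : 60.23 : 100.00 : 50.08 : 9.95 : 0.69

Element Bx pattern (n=3): 0.54734343 : 0.3653417 : 0.0812863 : 0.00602857
Thallium pattern (n=2): 0.08714304 : 0.41611392 : 0.49674304
Convolve the two distributions (both contribute in 2-u steps):
  M: 0.54734343×0.08714304 = 0.047697
  M+2: 0.54734343×0.41611392 + 0.3653417×0.08714304 = 0.259594
  M+4: 0.54734343×0.49674304 + 0.3653417×0.41611392 + 0.0812863×0.08714304 = 0.430996
  M+6: 0.3653417×0.49674304 + 0.0812863×0.41611392 + 0.00602857×0.08714304 = 0.215831
  M+8: 0.0812863×0.49674304 + 0.00602857×0.41611392 = 0.042887
  M+10: 0.00602857×0.49674304 = 0.002995
Scale to base peak (0.430996) = 100: 11.07 : 60.23 : 100.00 : 50.08 : 9.95 : 0.69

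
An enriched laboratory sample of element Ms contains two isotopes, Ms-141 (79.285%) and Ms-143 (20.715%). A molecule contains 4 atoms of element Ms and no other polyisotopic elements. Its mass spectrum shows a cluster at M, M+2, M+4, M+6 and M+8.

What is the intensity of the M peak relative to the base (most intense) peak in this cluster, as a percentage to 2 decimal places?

95.69%

Term probabilities: M 0.3952, M+2 0.4130, M+4 0.1618, M+6 0.0282, M+8 0.0018. Base peak = M+2.
P(M+2) = C(4,1) × 0.79285^3 × 0.20715^1 = 4 × 0.49839433 × 0.20715 = 0.412970 (base)
P(M) = C(4,0) × 0.79285^4 × 0.20715^0 = 1 × 0.39515194 × 1.0000 = 0.395152
Relative intensity = 0.395152 / 0.412970 × 100 = 95.69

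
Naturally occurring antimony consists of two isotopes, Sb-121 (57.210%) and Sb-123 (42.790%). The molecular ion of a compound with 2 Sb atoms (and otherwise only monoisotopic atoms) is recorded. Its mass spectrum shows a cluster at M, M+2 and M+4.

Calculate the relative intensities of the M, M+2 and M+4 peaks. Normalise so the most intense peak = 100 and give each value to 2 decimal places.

Each Sb atom is independently Sb-121 (p = 0.57210) or Sb-123 (q = 0.42790); the cluster is the binomial expansion (p + q)^2.
P(M) = 0.57210^2 = 0.327298
P(M+2) = 2 × 0.57210^1 × 0.42790^1 = 0.489603
P(M+4) = 0.42790^2 = 0.183098
The M+2 peak is largest (0.489603); scaling to 100 gives 66.85 : 100.00 : 37.40.

66.85 : 100.00 : 37.40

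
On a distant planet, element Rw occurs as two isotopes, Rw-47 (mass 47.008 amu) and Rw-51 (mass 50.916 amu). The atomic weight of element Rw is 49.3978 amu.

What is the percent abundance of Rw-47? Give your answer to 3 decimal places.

38.849%

Writing the weighted mean with unknown fraction x of Rw-47:
47.008·x + 50.916·(1 − x) = 49.3978
(47.008 − 50.916)·x = 49.3978 − 50.916
x = -1.5182 / -3.908 = 0.38849 → 38.849% Rw-47, 61.151% Rw-51.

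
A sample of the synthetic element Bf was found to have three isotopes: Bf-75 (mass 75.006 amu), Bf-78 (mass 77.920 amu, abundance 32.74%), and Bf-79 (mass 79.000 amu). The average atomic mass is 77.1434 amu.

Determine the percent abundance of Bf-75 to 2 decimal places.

37.63%

The remaining 67.26% is split between Bf-75 (fraction x) and Bf-79 (fraction 0.6726 − x).
Substituting: 75.006x + 79.000(0.6726 − x) = 51.632392
(75.006 − 79.000)x = -1.503008  ⇒  x = 0.37632, y = 0.29628
Bf-75: 37.63%, Bf-79: 29.63%.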